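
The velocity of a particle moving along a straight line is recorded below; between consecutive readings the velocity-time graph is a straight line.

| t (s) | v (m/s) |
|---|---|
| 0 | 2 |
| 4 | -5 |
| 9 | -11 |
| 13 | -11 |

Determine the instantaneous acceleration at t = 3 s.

-1.75 m/s²

Acceleration is the slope of the v-t graph on 0–4 s: (-5 − 2)/(4 − 0) = -1.75 m/s².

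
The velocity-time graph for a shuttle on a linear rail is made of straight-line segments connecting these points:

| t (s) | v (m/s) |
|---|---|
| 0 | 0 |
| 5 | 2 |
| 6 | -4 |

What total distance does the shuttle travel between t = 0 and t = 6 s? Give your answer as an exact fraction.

20/3 m

Total distance travelled is ∫|v| dt — sum the magnitudes of each area piece.
0–5 s: |½(0 + 2)(5)| = 5 m
5–6 s: v = 0 at t = 16/3 s; triangle areas 1/3 + 4/3 = 5/3 m
Total distance = 20/3 m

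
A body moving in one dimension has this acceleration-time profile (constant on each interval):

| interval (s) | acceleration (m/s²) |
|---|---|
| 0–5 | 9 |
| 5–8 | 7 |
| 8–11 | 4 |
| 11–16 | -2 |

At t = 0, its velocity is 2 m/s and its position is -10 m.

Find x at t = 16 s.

882 m

On each constant-a segment, Δv = aΔt and Δx = v₀Δt + ½aΔt²; chain segment to segment.
0–5 s: v starts 2 m/s; Δx = 2·5 + ½·9·5² = 122.5 m; v ends 47 m/s.
5–8 s: v starts 47 m/s; Δx = 47·3 + ½·7·3² = 172.5 m; v ends 68 m/s.
8–11 s: v starts 68 m/s; Δx = 68·3 + ½·4·3² = 222 m; v ends 80 m/s.
11–16 s: v starts 80 m/s; Δx = 80·5 + ½·-2·5² = 375 m; v ends 70 m/s.
x(16) = -10 + Σ Δx = 882 m.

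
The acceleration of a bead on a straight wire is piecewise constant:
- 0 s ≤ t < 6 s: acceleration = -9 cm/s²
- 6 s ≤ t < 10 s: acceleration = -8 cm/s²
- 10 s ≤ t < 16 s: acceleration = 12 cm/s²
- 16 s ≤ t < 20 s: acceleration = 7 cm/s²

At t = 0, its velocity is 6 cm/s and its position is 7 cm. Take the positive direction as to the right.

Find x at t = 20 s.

-615 cm

On each constant-a segment, Δv = aΔt and Δx = v₀Δt + ½aΔt²; chain segment to segment.
0–6 s: v starts 6 cm/s; Δx = 6·6 + ½·-9·6² = -126 cm; v ends -48 cm/s.
6–10 s: v starts -48 cm/s; Δx = -48·4 + ½·-8·4² = -256 cm; v ends -80 cm/s.
10–16 s: v starts -80 cm/s; Δx = -80·6 + ½·12·6² = -264 cm; v ends -8 cm/s.
16–20 s: v starts -8 cm/s; Δx = -8·4 + ½·7·4² = 24 cm; v ends 20 cm/s.
x(20) = 7 + Σ Δx = -615 cm.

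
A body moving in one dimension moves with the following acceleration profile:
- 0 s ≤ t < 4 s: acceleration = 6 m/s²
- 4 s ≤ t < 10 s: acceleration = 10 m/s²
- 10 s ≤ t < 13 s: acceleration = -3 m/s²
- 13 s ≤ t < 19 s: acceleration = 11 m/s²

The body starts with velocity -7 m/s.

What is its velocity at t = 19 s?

134 m/s

Δv equals the area under the a-t graph; then v = v₀ + Δv.
0–4 s: 6 × 4 = 24 m/s
4–10 s: 10 × 6 = 60 m/s
10–13 s: -3 × 3 = -9 m/s
13–19 s: 11 × 6 = 66 m/s
Δv = 141 m/s, so v(19) = -7 + (141) = 134 m/s.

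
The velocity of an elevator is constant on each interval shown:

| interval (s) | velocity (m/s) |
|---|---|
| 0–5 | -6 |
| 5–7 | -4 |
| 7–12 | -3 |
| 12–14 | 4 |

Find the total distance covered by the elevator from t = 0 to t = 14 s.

61 m

Distance (not displacement) is the total path length: add the absolute areas under v-t.
0–5 s: |-6| × 5 = 30 m
5–7 s: |-4| × 2 = 8 m
7–12 s: |-3| × 5 = 15 m
12–14 s: |4| × 2 = 8 m
Total distance = 61 m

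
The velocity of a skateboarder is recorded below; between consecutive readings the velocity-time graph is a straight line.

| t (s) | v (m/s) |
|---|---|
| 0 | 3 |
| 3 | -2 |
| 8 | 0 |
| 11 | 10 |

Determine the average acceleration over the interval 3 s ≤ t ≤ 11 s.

Average acceleration = Δv/Δt = (10 − -2)/(11 − 3) = 1.5 m/s².

1.5 m/s²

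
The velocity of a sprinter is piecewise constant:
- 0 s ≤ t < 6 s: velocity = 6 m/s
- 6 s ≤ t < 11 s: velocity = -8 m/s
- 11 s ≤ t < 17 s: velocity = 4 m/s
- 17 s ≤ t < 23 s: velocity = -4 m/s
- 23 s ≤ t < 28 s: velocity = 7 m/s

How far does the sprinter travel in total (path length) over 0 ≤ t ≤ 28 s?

Total distance travelled is ∫|v| dt — sum the magnitudes of each area piece.
0–6 s: |6| × 6 = 36 m
6–11 s: |-8| × 5 = 40 m
11–17 s: |4| × 6 = 24 m
17–23 s: |-4| × 6 = 24 m
23–28 s: |7| × 5 = 35 m
Total distance = 159 m

159 m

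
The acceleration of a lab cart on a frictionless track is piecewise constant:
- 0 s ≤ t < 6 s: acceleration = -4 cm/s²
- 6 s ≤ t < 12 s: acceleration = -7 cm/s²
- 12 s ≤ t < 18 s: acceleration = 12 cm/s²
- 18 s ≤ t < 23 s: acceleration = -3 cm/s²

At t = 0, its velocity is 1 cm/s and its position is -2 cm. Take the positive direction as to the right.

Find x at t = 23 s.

On each constant-a segment, Δv = aΔt and Δx = v₀Δt + ½aΔt²; chain segment to segment.
0–6 s: v starts 1 cm/s; Δx = 1·6 + ½·-4·6² = -66 cm; v ends -23 cm/s.
6–12 s: v starts -23 cm/s; Δx = -23·6 + ½·-7·6² = -264 cm; v ends -65 cm/s.
12–18 s: v starts -65 cm/s; Δx = -65·6 + ½·12·6² = -174 cm; v ends 7 cm/s.
18–23 s: v starts 7 cm/s; Δx = 7·5 + ½·-3·5² = -2.5 cm; v ends -8 cm/s.
x(23) = -2 + Σ Δx = -508.5 cm.

-508.5 cm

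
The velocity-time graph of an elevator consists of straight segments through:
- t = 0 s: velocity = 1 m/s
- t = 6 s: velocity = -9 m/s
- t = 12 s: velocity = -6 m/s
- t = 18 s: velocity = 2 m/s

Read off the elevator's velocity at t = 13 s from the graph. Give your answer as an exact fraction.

On 12–18 s the graph is linear from -6 to 2 m/s: v(13) = -6 + (2 − -6)·(13 − 12)/(18 − 12) = -14/3 m/s.

-14/3 m/s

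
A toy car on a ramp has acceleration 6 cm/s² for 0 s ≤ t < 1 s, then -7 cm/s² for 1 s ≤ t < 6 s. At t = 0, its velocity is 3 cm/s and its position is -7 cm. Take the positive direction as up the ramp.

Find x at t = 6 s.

-43.5 cm

On each constant-a segment, Δv = aΔt and Δx = v₀Δt + ½aΔt²; chain segment to segment.
0–1 s: v starts 3 cm/s; Δx = 3·1 + ½·6·1² = 6 cm; v ends 9 cm/s.
1–6 s: v starts 9 cm/s; Δx = 9·5 + ½·-7·5² = -42.5 cm; v ends -26 cm/s.
x(6) = -7 + Σ Δx = -43.5 cm.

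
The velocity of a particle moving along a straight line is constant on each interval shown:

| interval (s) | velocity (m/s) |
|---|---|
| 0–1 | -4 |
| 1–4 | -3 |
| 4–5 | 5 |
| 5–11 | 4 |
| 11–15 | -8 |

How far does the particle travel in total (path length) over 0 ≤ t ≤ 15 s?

74 m

Total distance travelled is ∫|v| dt — sum the magnitudes of each area piece.
0–1 s: |-4| × 1 = 4 m
1–4 s: |-3| × 3 = 9 m
4–5 s: |5| × 1 = 5 m
5–11 s: |4| × 6 = 24 m
11–15 s: |-8| × 4 = 32 m
Total distance = 74 m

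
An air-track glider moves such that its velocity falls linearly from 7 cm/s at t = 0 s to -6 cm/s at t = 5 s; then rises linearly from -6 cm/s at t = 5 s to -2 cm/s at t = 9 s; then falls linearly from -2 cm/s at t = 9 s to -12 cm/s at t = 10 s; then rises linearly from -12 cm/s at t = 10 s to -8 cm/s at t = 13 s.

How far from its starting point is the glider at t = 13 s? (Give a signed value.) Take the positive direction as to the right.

Net displacement equals the area under the velocity-time graph (areas below the axis count negative).
0–5 s: ½(7 + -6)(5) = 2.5 cm
5–9 s: ½(-6 + -2)(4) = -16 cm
9–10 s: ½(-2 + -12)(1) = -7 cm
10–13 s: ½(-12 + -8)(3) = -30 cm
Net displacement = -50.5 cm

-50.5 cm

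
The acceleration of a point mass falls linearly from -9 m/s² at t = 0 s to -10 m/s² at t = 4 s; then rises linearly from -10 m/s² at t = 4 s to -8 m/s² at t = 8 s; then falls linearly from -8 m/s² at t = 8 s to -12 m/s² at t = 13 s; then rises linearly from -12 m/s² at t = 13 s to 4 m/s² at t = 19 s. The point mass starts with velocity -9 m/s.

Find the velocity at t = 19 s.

Δv equals the area under the a-t graph; then v = v₀ + Δv.
0–4 s: ½(-9 + -10)(4) = -38 m/s
4–8 s: ½(-10 + -8)(4) = -36 m/s
8–13 s: ½(-8 + -12)(5) = -50 m/s
13–19 s: ½(-12 + 4)(6) = -24 m/s
Δv = -148 m/s, so v(19) = -9 + (-148) = -157 m/s.

-157 m/s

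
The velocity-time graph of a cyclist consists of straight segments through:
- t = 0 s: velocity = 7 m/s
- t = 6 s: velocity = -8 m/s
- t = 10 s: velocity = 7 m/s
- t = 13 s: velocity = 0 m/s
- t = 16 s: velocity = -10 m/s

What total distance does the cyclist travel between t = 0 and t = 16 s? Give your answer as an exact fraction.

379/6 m

Total distance travelled is ∫|v| dt — sum the magnitudes of each area piece.
0–6 s: v = 0 at t = 2.8 s; triangle areas 9.8 + 12.8 = 22.6 m
6–10 s: v = 0 at t = 122/15 s; triangle areas 128/15 + 98/15 = 226/15 m
10–13 s: |½(7 + 0)(3)| = 10.5 m
13–16 s: |½(0 + -10)(3)| = 15 m
Total distance = 379/6 m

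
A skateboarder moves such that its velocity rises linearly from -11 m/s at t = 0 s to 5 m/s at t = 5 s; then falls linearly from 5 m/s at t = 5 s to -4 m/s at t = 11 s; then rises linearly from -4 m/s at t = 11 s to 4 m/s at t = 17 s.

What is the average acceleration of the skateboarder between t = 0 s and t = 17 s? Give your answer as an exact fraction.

15/17 m/s²

Average acceleration = Δv/Δt = (4 − -11)/(17 − 0) = 15/17 m/s².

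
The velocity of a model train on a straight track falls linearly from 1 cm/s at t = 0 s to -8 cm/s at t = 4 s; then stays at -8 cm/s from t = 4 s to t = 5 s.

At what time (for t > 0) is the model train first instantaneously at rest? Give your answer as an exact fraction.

v changes sign on 0–4 s (from 1 to -8); the graph is linear there, so v = 0 at t = 0 + (-1)·(4 − 0)/(-8 − 1) = 4/9 s.

t = 4/9 s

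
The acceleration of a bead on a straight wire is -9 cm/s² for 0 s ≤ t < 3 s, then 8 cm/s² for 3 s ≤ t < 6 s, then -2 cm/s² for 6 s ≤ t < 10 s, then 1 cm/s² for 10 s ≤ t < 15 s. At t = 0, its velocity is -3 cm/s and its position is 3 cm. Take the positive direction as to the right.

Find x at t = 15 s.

On each constant-a segment, Δv = aΔt and Δx = v₀Δt + ½aΔt²; chain segment to segment.
0–3 s: v starts -3 cm/s; Δx = -3·3 + ½·-9·3² = -49.5 cm; v ends -30 cm/s.
3–6 s: v starts -30 cm/s; Δx = -30·3 + ½·8·3² = -54 cm; v ends -6 cm/s.
6–10 s: v starts -6 cm/s; Δx = -6·4 + ½·-2·4² = -40 cm; v ends -14 cm/s.
10–15 s: v starts -14 cm/s; Δx = -14·5 + ½·1·5² = -57.5 cm; v ends -9 cm/s.
x(15) = 3 + Σ Δx = -198 cm.

-198 cm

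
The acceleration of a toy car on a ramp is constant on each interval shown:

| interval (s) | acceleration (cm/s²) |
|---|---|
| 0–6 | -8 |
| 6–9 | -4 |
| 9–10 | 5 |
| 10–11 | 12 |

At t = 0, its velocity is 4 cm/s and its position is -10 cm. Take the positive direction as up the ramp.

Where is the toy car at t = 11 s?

On each constant-a segment, Δv = aΔt and Δx = v₀Δt + ½aΔt²; chain segment to segment.
0–6 s: v starts 4 cm/s; Δx = 4·6 + ½·-8·6² = -120 cm; v ends -44 cm/s.
6–9 s: v starts -44 cm/s; Δx = -44·3 + ½·-4·3² = -150 cm; v ends -56 cm/s.
9–10 s: v starts -56 cm/s; Δx = -56·1 + ½·5·1² = -53.5 cm; v ends -51 cm/s.
10–11 s: v starts -51 cm/s; Δx = -51·1 + ½·12·1² = -45 cm; v ends -39 cm/s.
x(11) = -10 + Σ Δx = -378.5 cm.

-378.5 cm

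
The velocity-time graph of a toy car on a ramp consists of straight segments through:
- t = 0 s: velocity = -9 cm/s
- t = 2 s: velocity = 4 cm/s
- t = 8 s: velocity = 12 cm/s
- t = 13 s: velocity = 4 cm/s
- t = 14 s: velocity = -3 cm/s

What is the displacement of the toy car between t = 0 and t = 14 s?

83.5 cm

Net displacement equals the area under the velocity-time graph (areas below the axis count negative).
0–2 s: ½(-9 + 4)(2) = -5 cm
2–8 s: ½(4 + 12)(6) = 48 cm
8–13 s: ½(12 + 4)(5) = 40 cm
13–14 s: ½(4 + -3)(1) = 0.5 cm
Net displacement = 83.5 cm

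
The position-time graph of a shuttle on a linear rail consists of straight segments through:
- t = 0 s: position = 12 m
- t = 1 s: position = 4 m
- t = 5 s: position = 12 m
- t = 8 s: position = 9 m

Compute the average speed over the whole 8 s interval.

2.375 m/s

Average speed = (total path length)/(elapsed time); on a piecewise-linear x-t graph the path length is Σ|Δx|.
0–1 s: |Δx| = |4 − 12| = 8 m
1–5 s: |Δx| = |12 − 4| = 8 m
5–8 s: |Δx| = |9 − 12| = 3 m
Total path = 19 m; average speed = 19/8 = 2.375 m/s.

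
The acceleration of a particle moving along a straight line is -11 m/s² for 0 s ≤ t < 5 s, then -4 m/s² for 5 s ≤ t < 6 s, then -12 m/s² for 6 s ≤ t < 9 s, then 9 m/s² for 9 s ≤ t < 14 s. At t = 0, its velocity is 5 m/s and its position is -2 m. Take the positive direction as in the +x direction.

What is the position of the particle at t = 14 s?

-720 m

On each constant-a segment, Δv = aΔt and Δx = v₀Δt + ½aΔt²; chain segment to segment.
0–5 s: v starts 5 m/s; Δx = 5·5 + ½·-11·5² = -112.5 m; v ends -50 m/s.
5–6 s: v starts -50 m/s; Δx = -50·1 + ½·-4·1² = -52 m; v ends -54 m/s.
6–9 s: v starts -54 m/s; Δx = -54·3 + ½·-12·3² = -216 m; v ends -90 m/s.
9–14 s: v starts -90 m/s; Δx = -90·5 + ½·9·5² = -337.5 m; v ends -45 m/s.
x(14) = -2 + Σ Δx = -720 m.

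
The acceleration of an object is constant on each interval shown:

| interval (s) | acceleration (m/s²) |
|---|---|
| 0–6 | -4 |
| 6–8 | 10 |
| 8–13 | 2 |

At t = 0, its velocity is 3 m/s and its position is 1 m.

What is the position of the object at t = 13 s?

-55 m

On each constant-a segment, Δv = aΔt and Δx = v₀Δt + ½aΔt²; chain segment to segment.
0–6 s: v starts 3 m/s; Δx = 3·6 + ½·-4·6² = -54 m; v ends -21 m/s.
6–8 s: v starts -21 m/s; Δx = -21·2 + ½·10·2² = -22 m; v ends -1 m/s.
8–13 s: v starts -1 m/s; Δx = -1·5 + ½·2·5² = 20 m; v ends 9 m/s.
x(13) = 1 + Σ Δx = -55 m.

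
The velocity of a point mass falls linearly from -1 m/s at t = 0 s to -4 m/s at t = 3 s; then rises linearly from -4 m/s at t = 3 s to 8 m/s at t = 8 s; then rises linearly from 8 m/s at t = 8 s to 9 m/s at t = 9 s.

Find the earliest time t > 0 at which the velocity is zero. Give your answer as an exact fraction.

v changes sign on 3–8 s (from -4 to 8); the graph is linear there, so v = 0 at t = 3 + (4)·(8 − 3)/(8 − -4) = 14/3 s.

t = 14/3 s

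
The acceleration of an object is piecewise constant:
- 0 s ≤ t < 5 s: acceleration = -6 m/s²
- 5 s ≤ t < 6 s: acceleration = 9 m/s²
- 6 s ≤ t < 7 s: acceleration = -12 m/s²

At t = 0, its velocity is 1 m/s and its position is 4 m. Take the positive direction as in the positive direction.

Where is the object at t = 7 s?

On each constant-a segment, Δv = aΔt and Δx = v₀Δt + ½aΔt²; chain segment to segment.
0–5 s: v starts 1 m/s; Δx = 1·5 + ½·-6·5² = -70 m; v ends -29 m/s.
5–6 s: v starts -29 m/s; Δx = -29·1 + ½·9·1² = -24.5 m; v ends -20 m/s.
6–7 s: v starts -20 m/s; Δx = -20·1 + ½·-12·1² = -26 m; v ends -32 m/s.
x(7) = 4 + Σ Δx = -116.5 m.

-116.5 m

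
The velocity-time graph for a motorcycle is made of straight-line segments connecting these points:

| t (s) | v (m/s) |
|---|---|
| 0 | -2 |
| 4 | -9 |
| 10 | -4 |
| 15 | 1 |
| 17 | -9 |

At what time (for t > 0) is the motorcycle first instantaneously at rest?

t = 14 s

v changes sign on 10–15 s (from -4 to 1); the graph is linear there, so v = 0 at t = 10 + (4)·(15 − 10)/(1 − -4) = 14 s.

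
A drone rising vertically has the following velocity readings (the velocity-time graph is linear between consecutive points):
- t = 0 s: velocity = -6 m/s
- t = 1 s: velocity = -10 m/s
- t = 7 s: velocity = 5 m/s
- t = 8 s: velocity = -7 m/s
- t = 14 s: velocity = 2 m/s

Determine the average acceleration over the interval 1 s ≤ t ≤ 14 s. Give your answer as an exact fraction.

12/13 m/s²

Average acceleration = Δv/Δt = (2 − -10)/(14 − 1) = 12/13 m/s².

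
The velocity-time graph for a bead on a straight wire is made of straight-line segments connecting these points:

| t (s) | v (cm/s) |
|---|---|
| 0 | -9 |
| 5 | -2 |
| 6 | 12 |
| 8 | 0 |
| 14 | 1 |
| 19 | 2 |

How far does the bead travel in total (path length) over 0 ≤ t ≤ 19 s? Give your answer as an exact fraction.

387/7 cm

Total distance travelled is ∫|v| dt — sum the magnitudes of each area piece.
0–5 s: |½(-9 + -2)(5)| = 27.5 cm
5–6 s: v = 0 at t = 36/7 s; triangle areas 1/7 + 36/7 = 37/7 cm
6–8 s: |½(12 + 0)(2)| = 12 cm
8–14 s: |½(0 + 1)(6)| = 3 cm
14–19 s: |½(1 + 2)(5)| = 7.5 cm
Total distance = 387/7 cm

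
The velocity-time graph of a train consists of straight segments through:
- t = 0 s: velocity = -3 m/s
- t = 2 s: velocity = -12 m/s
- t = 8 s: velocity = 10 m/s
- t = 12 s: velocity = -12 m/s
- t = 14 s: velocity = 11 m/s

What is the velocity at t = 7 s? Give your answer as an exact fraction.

On 2–8 s the graph is linear from -12 to 10 m/s: v(7) = -12 + (10 − -12)·(7 − 2)/(8 − 2) = 19/3 m/s.

19/3 m/s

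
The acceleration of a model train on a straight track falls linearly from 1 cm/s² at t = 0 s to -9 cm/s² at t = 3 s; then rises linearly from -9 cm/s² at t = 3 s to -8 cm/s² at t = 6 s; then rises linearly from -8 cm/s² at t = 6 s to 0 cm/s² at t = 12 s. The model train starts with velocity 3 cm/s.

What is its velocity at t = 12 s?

-58.5 cm/s

Δv equals the area under the a-t graph; then v = v₀ + Δv.
0–3 s: ½(1 + -9)(3) = -12 cm/s
3–6 s: ½(-9 + -8)(3) = -25.5 cm/s
6–12 s: ½(-8 + 0)(6) = -24 cm/s
Δv = -61.5 cm/s, so v(12) = 3 + (-61.5) = -58.5 cm/s.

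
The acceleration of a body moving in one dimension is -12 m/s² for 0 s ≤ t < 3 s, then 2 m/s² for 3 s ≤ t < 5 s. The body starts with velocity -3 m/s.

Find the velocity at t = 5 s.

Δv equals the area under the a-t graph; then v = v₀ + Δv.
0–3 s: -12 × 3 = -36 m/s
3–5 s: 2 × 2 = 4 m/s
Δv = -32 m/s, so v(5) = -3 + (-32) = -35 m/s.

-35 m/s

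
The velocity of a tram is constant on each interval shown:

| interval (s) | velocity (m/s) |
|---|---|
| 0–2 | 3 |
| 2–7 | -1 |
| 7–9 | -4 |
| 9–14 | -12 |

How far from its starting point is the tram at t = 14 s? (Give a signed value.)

-67 m

Net displacement equals the area under the velocity-time graph (areas below the axis count negative).
0–2 s: 3 × 2 = 6 m
2–7 s: -1 × 5 = -5 m
7–9 s: -4 × 2 = -8 m
9–14 s: -12 × 5 = -60 m
Net displacement = -67 m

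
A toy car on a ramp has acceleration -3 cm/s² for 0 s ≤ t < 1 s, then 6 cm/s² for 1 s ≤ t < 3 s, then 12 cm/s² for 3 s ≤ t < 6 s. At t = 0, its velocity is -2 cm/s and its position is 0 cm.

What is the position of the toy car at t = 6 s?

73.5 cm

On each constant-a segment, Δv = aΔt and Δx = v₀Δt + ½aΔt²; chain segment to segment.
0–1 s: v starts -2 cm/s; Δx = -2·1 + ½·-3·1² = -3.5 cm; v ends -5 cm/s.
1–3 s: v starts -5 cm/s; Δx = -5·2 + ½·6·2² = 2 cm; v ends 7 cm/s.
3–6 s: v starts 7 cm/s; Δx = 7·3 + ½·12·3² = 75 cm; v ends 43 cm/s.
x(6) = 0 + Σ Δx = 73.5 cm.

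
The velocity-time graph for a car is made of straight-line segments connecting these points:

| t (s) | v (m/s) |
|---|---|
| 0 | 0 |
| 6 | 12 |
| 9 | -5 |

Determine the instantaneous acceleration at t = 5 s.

Acceleration is the slope of the v-t graph on 0–6 s: (12 − 0)/(6 − 0) = 2 m/s².

2 m/s²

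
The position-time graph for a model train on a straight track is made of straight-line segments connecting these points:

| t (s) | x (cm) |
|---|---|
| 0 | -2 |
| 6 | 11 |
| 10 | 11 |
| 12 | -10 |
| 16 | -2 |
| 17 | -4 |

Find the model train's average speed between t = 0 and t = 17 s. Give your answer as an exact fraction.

44/17 cm/s

Average speed = (total path length)/(elapsed time); on a piecewise-linear x-t graph the path length is Σ|Δx|.
0–6 s: |Δx| = |11 − -2| = 13 cm
6–10 s: |Δx| = |11 − 11| = 0 cm
10–12 s: |Δx| = |-10 − 11| = 21 cm
12–16 s: |Δx| = |-2 − -10| = 8 cm
16–17 s: |Δx| = |-4 − -2| = 2 cm
Total path = 44 cm; average speed = 44/17 = 44/17 cm/s.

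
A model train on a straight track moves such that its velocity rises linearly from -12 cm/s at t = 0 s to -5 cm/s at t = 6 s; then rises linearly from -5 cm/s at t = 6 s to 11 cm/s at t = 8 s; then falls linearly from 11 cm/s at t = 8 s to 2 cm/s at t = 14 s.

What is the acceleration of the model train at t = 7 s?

Acceleration is the slope of the v-t graph on 6–8 s: (11 − -5)/(8 − 6) = 8 cm/s².

8 cm/s²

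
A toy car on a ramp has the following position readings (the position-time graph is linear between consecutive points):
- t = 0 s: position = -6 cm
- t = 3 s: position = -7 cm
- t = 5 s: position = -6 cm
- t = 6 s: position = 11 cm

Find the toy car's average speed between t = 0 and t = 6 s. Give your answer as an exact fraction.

19/6 cm/s

Average speed = (total path length)/(elapsed time); on a piecewise-linear x-t graph the path length is Σ|Δx|.
0–3 s: |Δx| = |-7 − -6| = 1 cm
3–5 s: |Δx| = |-6 − -7| = 1 cm
5–6 s: |Δx| = |11 − -6| = 17 cm
Total path = 19 cm; average speed = 19/6 = 19/6 cm/s.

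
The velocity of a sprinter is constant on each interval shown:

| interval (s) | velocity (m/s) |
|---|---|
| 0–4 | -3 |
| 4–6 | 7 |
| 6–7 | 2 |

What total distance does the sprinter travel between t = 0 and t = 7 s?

Distance (not displacement) is the total path length: add the absolute areas under v-t.
0–4 s: |-3| × 4 = 12 m
4–6 s: |7| × 2 = 14 m
6–7 s: |2| × 1 = 2 m
Total distance = 28 m

28 m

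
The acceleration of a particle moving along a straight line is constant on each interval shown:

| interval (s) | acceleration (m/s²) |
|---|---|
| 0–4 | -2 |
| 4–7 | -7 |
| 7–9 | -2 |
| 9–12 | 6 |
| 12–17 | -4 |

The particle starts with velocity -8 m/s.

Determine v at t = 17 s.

Δv equals the area under the a-t graph; then v = v₀ + Δv.
0–4 s: -2 × 4 = -8 m/s
4–7 s: -7 × 3 = -21 m/s
7–9 s: -2 × 2 = -4 m/s
9–12 s: 6 × 3 = 18 m/s
12–17 s: -4 × 5 = -20 m/s
Δv = -35 m/s, so v(17) = -8 + (-35) = -43 m/s.

-43 m/s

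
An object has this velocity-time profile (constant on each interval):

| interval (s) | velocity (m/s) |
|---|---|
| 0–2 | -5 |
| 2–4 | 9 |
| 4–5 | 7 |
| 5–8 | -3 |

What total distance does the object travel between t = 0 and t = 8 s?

44 m

Total distance travelled is ∫|v| dt — sum the magnitudes of each area piece.
0–2 s: |-5| × 2 = 10 m
2–4 s: |9| × 2 = 18 m
4–5 s: |7| × 1 = 7 m
5–8 s: |-3| × 3 = 9 m
Total distance = 44 m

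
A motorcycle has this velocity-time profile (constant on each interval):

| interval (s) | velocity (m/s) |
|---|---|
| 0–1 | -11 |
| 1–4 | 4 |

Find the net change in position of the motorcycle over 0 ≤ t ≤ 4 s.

1 m

Net displacement equals the area under the velocity-time graph (areas below the axis count negative).
0–1 s: -11 × 1 = -11 m
1–4 s: 4 × 3 = 12 m
Net displacement = 1 m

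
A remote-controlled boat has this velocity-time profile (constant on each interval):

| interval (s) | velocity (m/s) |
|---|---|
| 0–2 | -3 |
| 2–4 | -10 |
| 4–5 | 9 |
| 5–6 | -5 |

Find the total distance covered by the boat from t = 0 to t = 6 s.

Distance (not displacement) is the total path length: add the absolute areas under v-t.
0–2 s: |-3| × 2 = 6 m
2–4 s: |-10| × 2 = 20 m
4–5 s: |9| × 1 = 9 m
5–6 s: |-5| × 1 = 5 m
Total distance = 40 m

40 m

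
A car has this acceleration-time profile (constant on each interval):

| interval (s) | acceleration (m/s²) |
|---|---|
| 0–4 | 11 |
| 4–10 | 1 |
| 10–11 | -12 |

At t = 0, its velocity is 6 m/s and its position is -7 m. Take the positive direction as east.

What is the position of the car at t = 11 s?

On each constant-a segment, Δv = aΔt and Δx = v₀Δt + ½aΔt²; chain segment to segment.
0–4 s: v starts 6 m/s; Δx = 6·4 + ½·11·4² = 112 m; v ends 50 m/s.
4–10 s: v starts 50 m/s; Δx = 50·6 + ½·1·6² = 318 m; v ends 56 m/s.
10–11 s: v starts 56 m/s; Δx = 56·1 + ½·-12·1² = 50 m; v ends 44 m/s.
x(11) = -7 + Σ Δx = 473 m.

473 m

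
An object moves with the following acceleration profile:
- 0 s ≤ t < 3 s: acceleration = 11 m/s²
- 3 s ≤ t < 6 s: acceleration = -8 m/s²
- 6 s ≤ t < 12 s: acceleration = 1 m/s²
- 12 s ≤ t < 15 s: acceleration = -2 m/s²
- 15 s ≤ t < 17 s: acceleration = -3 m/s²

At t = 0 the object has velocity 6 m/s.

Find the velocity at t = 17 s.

Δv equals the area under the a-t graph; then v = v₀ + Δv.
0–3 s: 11 × 3 = 33 m/s
3–6 s: -8 × 3 = -24 m/s
6–12 s: 1 × 6 = 6 m/s
12–15 s: -2 × 3 = -6 m/s
15–17 s: -3 × 2 = -6 m/s
Δv = 3 m/s, so v(17) = 6 + (3) = 9 m/s.

9 m/s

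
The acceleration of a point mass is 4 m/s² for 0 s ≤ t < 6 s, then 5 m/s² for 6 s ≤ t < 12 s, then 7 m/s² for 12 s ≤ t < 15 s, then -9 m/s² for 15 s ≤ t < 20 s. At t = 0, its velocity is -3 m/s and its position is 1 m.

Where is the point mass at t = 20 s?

703 m

On each constant-a segment, Δv = aΔt and Δx = v₀Δt + ½aΔt²; chain segment to segment.
0–6 s: v starts -3 m/s; Δx = -3·6 + ½·4·6² = 54 m; v ends 21 m/s.
6–12 s: v starts 21 m/s; Δx = 21·6 + ½·5·6² = 216 m; v ends 51 m/s.
12–15 s: v starts 51 m/s; Δx = 51·3 + ½·7·3² = 184.5 m; v ends 72 m/s.
15–20 s: v starts 72 m/s; Δx = 72·5 + ½·-9·5² = 247.5 m; v ends 27 m/s.
x(20) = 1 + Σ Δx = 703 m.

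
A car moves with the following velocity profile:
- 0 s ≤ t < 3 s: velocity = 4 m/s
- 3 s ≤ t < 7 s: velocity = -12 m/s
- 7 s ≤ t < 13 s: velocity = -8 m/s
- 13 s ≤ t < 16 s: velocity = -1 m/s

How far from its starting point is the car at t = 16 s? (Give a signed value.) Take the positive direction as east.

-87 m

Net displacement equals the area under the velocity-time graph (areas below the axis count negative).
0–3 s: 4 × 3 = 12 m
3–7 s: -12 × 4 = -48 m
7–13 s: -8 × 6 = -48 m
13–16 s: -1 × 3 = -3 m
Net displacement = -87 m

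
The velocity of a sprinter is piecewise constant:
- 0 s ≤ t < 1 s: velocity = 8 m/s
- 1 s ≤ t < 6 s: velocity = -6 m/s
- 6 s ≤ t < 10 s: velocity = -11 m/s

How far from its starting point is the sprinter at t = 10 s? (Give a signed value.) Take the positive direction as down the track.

-66 m

Displacement is the signed area under the v-t curve.
0–1 s: 8 × 1 = 8 m
1–6 s: -6 × 5 = -30 m
6–10 s: -11 × 4 = -44 m
Net displacement = -66 m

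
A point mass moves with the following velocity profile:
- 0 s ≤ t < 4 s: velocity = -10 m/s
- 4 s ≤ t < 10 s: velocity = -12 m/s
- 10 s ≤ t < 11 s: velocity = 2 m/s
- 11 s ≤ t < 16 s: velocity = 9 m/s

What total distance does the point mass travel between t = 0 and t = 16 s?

159 m

Total distance travelled is ∫|v| dt — sum the magnitudes of each area piece.
0–4 s: |-10| × 4 = 40 m
4–10 s: |-12| × 6 = 72 m
10–11 s: |2| × 1 = 2 m
11–16 s: |9| × 5 = 45 m
Total distance = 159 m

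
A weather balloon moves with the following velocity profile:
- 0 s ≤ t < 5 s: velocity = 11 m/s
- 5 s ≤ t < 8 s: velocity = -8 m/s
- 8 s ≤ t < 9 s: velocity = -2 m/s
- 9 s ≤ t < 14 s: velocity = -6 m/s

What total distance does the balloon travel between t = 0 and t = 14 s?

Total distance travelled is ∫|v| dt — sum the magnitudes of each area piece.
0–5 s: |11| × 5 = 55 m
5–8 s: |-8| × 3 = 24 m
8–9 s: |-2| × 1 = 2 m
9–14 s: |-6| × 5 = 30 m
Total distance = 111 m

111 m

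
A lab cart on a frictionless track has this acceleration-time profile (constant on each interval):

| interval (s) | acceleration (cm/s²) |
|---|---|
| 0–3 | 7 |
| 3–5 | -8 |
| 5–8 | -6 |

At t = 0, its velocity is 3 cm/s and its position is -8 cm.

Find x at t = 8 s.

61.5 cm

On each constant-a segment, Δv = aΔt and Δx = v₀Δt + ½aΔt²; chain segment to segment.
0–3 s: v starts 3 cm/s; Δx = 3·3 + ½·7·3² = 40.5 cm; v ends 24 cm/s.
3–5 s: v starts 24 cm/s; Δx = 24·2 + ½·-8·2² = 32 cm; v ends 8 cm/s.
5–8 s: v starts 8 cm/s; Δx = 8·3 + ½·-6·3² = -3 cm; v ends -10 cm/s.
x(8) = -8 + Σ Δx = 61.5 cm.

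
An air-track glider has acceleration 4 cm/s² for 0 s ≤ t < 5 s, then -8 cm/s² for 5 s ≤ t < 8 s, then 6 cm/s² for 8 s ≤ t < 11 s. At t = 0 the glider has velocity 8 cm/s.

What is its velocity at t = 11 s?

22 cm/s

Δv equals the area under the a-t graph; then v = v₀ + Δv.
0–5 s: 4 × 5 = 20 cm/s
5–8 s: -8 × 3 = -24 cm/s
8–11 s: 6 × 3 = 18 cm/s
Δv = 14 cm/s, so v(11) = 8 + (14) = 22 cm/s.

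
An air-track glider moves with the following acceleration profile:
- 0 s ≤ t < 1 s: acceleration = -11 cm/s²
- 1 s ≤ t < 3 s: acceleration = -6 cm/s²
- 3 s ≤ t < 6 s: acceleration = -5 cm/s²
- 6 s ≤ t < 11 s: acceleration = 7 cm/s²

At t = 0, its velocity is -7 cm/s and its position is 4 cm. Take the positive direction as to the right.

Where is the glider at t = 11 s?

On each constant-a segment, Δv = aΔt and Δx = v₀Δt + ½aΔt²; chain segment to segment.
0–1 s: v starts -7 cm/s; Δx = -7·1 + ½·-11·1² = -12.5 cm; v ends -18 cm/s.
1–3 s: v starts -18 cm/s; Δx = -18·2 + ½·-6·2² = -48 cm; v ends -30 cm/s.
3–6 s: v starts -30 cm/s; Δx = -30·3 + ½·-5·3² = -112.5 cm; v ends -45 cm/s.
6–11 s: v starts -45 cm/s; Δx = -45·5 + ½·7·5² = -137.5 cm; v ends -10 cm/s.
x(11) = 4 + Σ Δx = -306.5 cm.

-306.5 cm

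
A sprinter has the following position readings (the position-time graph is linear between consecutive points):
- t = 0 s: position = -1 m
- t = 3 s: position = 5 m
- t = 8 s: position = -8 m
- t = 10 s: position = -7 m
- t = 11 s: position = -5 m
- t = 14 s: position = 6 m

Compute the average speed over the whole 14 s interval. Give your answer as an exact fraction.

Average speed = (total path length)/(elapsed time); on a piecewise-linear x-t graph the path length is Σ|Δx|.
0–3 s: |Δx| = |5 − -1| = 6 m
3–8 s: |Δx| = |-8 − 5| = 13 m
8–10 s: |Δx| = |-7 − -8| = 1 m
10–11 s: |Δx| = |-5 − -7| = 2 m
11–14 s: |Δx| = |6 − -5| = 11 m
Total path = 33 m; average speed = 33/14 = 33/14 m/s.

33/14 m/s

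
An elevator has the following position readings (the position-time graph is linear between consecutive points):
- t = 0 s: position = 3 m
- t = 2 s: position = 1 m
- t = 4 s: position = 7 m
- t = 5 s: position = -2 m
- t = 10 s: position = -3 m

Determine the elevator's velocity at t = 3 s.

3 m/s

Velocity is the slope of the x-t graph on 2–4 s: (7 − 1)/(4 − 2) = 3 m/s.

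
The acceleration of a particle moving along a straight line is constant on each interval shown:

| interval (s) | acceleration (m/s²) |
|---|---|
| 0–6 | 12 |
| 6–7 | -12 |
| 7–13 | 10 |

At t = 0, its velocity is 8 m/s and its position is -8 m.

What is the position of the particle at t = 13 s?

On each constant-a segment, Δv = aΔt and Δx = v₀Δt + ½aΔt²; chain segment to segment.
0–6 s: v starts 8 m/s; Δx = 8·6 + ½·12·6² = 264 m; v ends 80 m/s.
6–7 s: v starts 80 m/s; Δx = 80·1 + ½·-12·1² = 74 m; v ends 68 m/s.
7–13 s: v starts 68 m/s; Δx = 68·6 + ½·10·6² = 588 m; v ends 128 m/s.
x(13) = -8 + Σ Δx = 918 m.

918 m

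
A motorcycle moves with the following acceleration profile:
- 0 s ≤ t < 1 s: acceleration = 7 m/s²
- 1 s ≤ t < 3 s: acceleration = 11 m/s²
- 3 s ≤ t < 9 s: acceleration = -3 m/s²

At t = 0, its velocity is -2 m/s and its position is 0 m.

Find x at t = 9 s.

On each constant-a segment, Δv = aΔt and Δx = v₀Δt + ½aΔt²; chain segment to segment.
0–1 s: v starts -2 m/s; Δx = -2·1 + ½·7·1² = 1.5 m; v ends 5 m/s.
1–3 s: v starts 5 m/s; Δx = 5·2 + ½·11·2² = 32 m; v ends 27 m/s.
3–9 s: v starts 27 m/s; Δx = 27·6 + ½·-3·6² = 108 m; v ends 9 m/s.
x(9) = 0 + Σ Δx = 141.5 m.

141.5 m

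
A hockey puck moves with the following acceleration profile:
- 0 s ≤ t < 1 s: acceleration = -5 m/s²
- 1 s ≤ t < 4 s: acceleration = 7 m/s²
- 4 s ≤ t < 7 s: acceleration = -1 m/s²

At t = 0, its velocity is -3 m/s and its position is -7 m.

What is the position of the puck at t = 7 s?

29.5 m

On each constant-a segment, Δv = aΔt and Δx = v₀Δt + ½aΔt²; chain segment to segment.
0–1 s: v starts -3 m/s; Δx = -3·1 + ½·-5·1² = -5.5 m; v ends -8 m/s.
1–4 s: v starts -8 m/s; Δx = -8·3 + ½·7·3² = 7.5 m; v ends 13 m/s.
4–7 s: v starts 13 m/s; Δx = 13·3 + ½·-1·3² = 34.5 m; v ends 10 m/s.
x(7) = -7 + Σ Δx = 29.5 m.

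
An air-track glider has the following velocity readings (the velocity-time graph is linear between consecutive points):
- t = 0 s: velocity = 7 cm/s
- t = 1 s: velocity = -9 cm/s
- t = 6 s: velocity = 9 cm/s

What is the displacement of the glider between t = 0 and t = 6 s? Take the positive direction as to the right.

-1 cm

Displacement is the signed area under the v-t curve.
0–1 s: ½(7 + -9)(1) = -1 cm
1–6 s: ½(-9 + 9)(5) = 0 cm
Net displacement = -1 cm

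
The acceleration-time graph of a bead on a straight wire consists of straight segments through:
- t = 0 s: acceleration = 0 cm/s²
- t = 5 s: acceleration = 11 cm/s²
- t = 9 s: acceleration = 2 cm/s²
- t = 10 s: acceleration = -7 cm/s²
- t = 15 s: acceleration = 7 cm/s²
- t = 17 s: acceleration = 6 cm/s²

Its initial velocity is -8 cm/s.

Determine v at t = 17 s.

56 cm/s

Δv equals the area under the a-t graph; then v = v₀ + Δv.
0–5 s: ½(0 + 11)(5) = 27.5 cm/s
5–9 s: ½(11 + 2)(4) = 26 cm/s
9–10 s: ½(2 + -7)(1) = -2.5 cm/s
10–15 s: ½(-7 + 7)(5) = 0 cm/s
15–17 s: ½(7 + 6)(2) = 13 cm/s
Δv = 64 cm/s, so v(17) = -8 + (64) = 56 cm/s.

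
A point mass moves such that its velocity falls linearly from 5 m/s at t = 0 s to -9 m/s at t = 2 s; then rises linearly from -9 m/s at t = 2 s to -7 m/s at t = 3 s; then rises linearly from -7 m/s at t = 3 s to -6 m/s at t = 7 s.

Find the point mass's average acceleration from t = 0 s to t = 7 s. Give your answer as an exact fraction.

Average acceleration = Δv/Δt = (-6 − 5)/(7 − 0) = -11/7 m/s².

-11/7 m/s²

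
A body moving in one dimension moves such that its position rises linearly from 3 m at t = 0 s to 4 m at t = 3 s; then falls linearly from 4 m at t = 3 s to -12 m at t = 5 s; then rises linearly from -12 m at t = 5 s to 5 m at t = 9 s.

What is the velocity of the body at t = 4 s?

-8 m/s

Velocity is the slope of the x-t graph on 3–5 s: (-12 − 4)/(5 − 3) = -8 m/s.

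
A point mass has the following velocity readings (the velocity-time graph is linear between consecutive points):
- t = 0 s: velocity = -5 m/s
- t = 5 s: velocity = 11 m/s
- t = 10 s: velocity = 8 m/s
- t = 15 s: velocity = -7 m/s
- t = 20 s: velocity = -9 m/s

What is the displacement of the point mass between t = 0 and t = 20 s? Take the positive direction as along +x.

25 m

Displacement is the signed area under the v-t curve.
0–5 s: ½(-5 + 11)(5) = 15 m
5–10 s: ½(11 + 8)(5) = 47.5 m
10–15 s: ½(8 + -7)(5) = 2.5 m
15–20 s: ½(-7 + -9)(5) = -40 m
Net displacement = 25 m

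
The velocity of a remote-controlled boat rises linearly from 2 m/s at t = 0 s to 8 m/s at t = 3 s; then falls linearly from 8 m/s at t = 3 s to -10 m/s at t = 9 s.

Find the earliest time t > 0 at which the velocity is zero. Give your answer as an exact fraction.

v changes sign on 3–9 s (from 8 to -10); the graph is linear there, so v = 0 at t = 3 + (-8)·(9 − 3)/(-10 − 8) = 17/3 s.

t = 17/3 s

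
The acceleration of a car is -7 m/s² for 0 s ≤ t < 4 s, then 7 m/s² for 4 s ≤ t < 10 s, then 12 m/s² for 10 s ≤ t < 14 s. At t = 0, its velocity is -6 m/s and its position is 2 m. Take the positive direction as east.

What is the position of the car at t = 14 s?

On each constant-a segment, Δv = aΔt and Δx = v₀Δt + ½aΔt²; chain segment to segment.
0–4 s: v starts -6 m/s; Δx = -6·4 + ½·-7·4² = -80 m; v ends -34 m/s.
4–10 s: v starts -34 m/s; Δx = -34·6 + ½·7·6² = -78 m; v ends 8 m/s.
10–14 s: v starts 8 m/s; Δx = 8·4 + ½·12·4² = 128 m; v ends 56 m/s.
x(14) = 2 + Σ Δx = -28 m.

-28 m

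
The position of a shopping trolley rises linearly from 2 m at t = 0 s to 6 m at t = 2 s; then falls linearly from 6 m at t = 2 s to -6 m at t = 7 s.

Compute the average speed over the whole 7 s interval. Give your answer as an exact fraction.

Average speed = (total path length)/(elapsed time); on a piecewise-linear x-t graph the path length is Σ|Δx|.
0–2 s: |Δx| = |6 − 2| = 4 m
2–7 s: |Δx| = |-6 − 6| = 12 m
Total path = 16 m; average speed = 16/7 = 16/7 m/s.

16/7 m/s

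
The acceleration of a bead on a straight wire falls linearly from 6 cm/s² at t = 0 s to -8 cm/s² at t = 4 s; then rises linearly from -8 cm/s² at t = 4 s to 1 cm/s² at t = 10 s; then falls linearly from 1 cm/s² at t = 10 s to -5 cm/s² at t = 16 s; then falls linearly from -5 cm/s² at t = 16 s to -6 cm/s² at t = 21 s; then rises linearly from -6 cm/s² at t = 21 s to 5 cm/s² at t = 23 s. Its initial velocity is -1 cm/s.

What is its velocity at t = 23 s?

-66.5 cm/s

Δv equals the area under the a-t graph; then v = v₀ + Δv.
0–4 s: ½(6 + -8)(4) = -4 cm/s
4–10 s: ½(-8 + 1)(6) = -21 cm/s
10–16 s: ½(1 + -5)(6) = -12 cm/s
16–21 s: ½(-5 + -6)(5) = -27.5 cm/s
21–23 s: ½(-6 + 5)(2) = -1 cm/s
Δv = -65.5 cm/s, so v(23) = -1 + (-65.5) = -66.5 cm/s.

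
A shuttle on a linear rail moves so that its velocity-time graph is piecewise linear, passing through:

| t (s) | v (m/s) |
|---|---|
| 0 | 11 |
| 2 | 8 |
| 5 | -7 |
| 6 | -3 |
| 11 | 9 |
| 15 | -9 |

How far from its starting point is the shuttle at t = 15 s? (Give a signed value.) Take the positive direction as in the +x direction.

Displacement is the signed area under the v-t curve.
0–2 s: ½(11 + 8)(2) = 19 m
2–5 s: ½(8 + -7)(3) = 1.5 m
5–6 s: ½(-7 + -3)(1) = -5 m
6–11 s: ½(-3 + 9)(5) = 15 m
11–15 s: ½(9 + -9)(4) = 0 m
Net displacement = 30.5 m

30.5 m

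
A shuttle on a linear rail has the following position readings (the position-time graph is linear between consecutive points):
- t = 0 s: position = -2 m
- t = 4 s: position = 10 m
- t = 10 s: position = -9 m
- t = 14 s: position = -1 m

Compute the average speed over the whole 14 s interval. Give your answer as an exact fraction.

Average speed = (total path length)/(elapsed time); on a piecewise-linear x-t graph the path length is Σ|Δx|.
0–4 s: |Δx| = |10 − -2| = 12 m
4–10 s: |Δx| = |-9 − 10| = 19 m
10–14 s: |Δx| = |-1 − -9| = 8 m
Total path = 39 m; average speed = 39/14 = 39/14 m/s.

39/14 m/s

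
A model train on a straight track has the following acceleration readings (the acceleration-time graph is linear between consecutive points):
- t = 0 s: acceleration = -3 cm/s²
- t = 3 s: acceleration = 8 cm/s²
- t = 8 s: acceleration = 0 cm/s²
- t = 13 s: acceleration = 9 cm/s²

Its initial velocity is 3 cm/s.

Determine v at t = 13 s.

Δv equals the area under the a-t graph; then v = v₀ + Δv.
0–3 s: ½(-3 + 8)(3) = 7.5 cm/s
3–8 s: ½(8 + 0)(5) = 20 cm/s
8–13 s: ½(0 + 9)(5) = 22.5 cm/s
Δv = 50 cm/s, so v(13) = 3 + (50) = 53 cm/s.

53 cm/s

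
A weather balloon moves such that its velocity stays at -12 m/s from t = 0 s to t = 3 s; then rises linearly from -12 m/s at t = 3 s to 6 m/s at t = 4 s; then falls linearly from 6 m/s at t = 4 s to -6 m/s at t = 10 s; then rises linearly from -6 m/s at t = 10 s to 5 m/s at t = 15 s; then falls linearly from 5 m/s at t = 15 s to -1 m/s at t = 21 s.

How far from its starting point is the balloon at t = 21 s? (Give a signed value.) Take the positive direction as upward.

-29.5 m

Displacement is the signed area under the v-t curve.
0–3 s: -12 × 3 = -36 m
3–4 s: ½(-12 + 6)(1) = -3 m
4–10 s: ½(6 + -6)(6) = 0 m
10–15 s: ½(-6 + 5)(5) = -2.5 m
15–21 s: ½(5 + -1)(6) = 12 m
Net displacement = -29.5 m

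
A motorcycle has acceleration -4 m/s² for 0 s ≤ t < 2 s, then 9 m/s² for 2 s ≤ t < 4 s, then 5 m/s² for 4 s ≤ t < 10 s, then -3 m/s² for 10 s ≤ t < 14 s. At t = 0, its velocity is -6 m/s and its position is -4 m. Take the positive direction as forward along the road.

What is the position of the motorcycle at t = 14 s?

On each constant-a segment, Δv = aΔt and Δx = v₀Δt + ½aΔt²; chain segment to segment.
0–2 s: v starts -6 m/s; Δx = -6·2 + ½·-4·2² = -20 m; v ends -14 m/s.
2–4 s: v starts -14 m/s; Δx = -14·2 + ½·9·2² = -10 m; v ends 4 m/s.
4–10 s: v starts 4 m/s; Δx = 4·6 + ½·5·6² = 114 m; v ends 34 m/s.
10–14 s: v starts 34 m/s; Δx = 34·4 + ½·-3·4² = 112 m; v ends 22 m/s.
x(14) = -4 + Σ Δx = 192 m.

192 m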